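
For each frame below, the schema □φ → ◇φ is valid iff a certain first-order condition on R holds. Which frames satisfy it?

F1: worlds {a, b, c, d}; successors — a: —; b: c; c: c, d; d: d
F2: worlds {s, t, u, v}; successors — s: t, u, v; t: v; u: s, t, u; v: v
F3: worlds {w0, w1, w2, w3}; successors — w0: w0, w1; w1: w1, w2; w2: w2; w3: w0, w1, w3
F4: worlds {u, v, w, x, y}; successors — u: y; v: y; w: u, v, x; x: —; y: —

F2, F3

Frame correspondent (Sahlqvist): ∀x ∃y Rxy — i.e. seriality.
F1: fails — world a has no successor.
F2: condition met.
F3: condition met.
F4: fails — world x has no successor.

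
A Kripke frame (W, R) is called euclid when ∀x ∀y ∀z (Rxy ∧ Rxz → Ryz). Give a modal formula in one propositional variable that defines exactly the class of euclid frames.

◇q → □◇q

The condition is the Euclidean property. The 5 schema ◇q → □◇q defines it.
Suppose ◇q→□◇q is valid. Take Rxy, Rxz and set V(q)={y}. Then ◇q at x, so □◇q at x, so ◇q at z, so some w with Rzw has q; w=y, i.e. Rzy. By symmetry of the argument, Ryz.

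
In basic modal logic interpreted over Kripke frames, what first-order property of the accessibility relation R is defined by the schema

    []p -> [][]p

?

Suppose □p→□□p is valid. Take Rxy, Ryz and set V(p)={w : Rxw}. Then □p at x, so □□p at x, so □p at y, so p at z, i.e. Rxz.
Conversely, any frame satisfying forall x forall y forall z (Rxy & Ryz -> Rxz) validates the schema.
So the correspondent is transitivity.

transitivity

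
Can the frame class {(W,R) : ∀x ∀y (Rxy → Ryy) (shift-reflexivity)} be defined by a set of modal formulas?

Definable; □(□q → q) defines it

Yes: it is shift-reflexivity, defined by the T□ schema □(□q → q).
Suppose □(□q→q) is valid. Take Rxy and set V(q)={w : Ryw}. Then at y, □q holds; since □(□q→q) at x, □q→q at y, so q at y, i.e. Ryy.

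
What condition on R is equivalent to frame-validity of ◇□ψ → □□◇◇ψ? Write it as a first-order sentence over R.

∀x ∀y ∀z ((xRy ∧ xR²z) → ∃w (yRw ∧ zR²w))

This is a Sahlqvist (Geach-type) schema ◇^1□^1ψ → □^2◇^2ψ.
Minimal-valuation argument: fix x; take any y with xR^1y and any z with xR^2z. Set V(ψ) to the set of worlds R-reachable from y in exactly 1 step. Then □^1ψ holds at y, so the antecedent holds at x; validity forces ◇^2ψ at z, giving a w with zR^2w and yR^1w.
First-order correspondent: ∀x ∀y ∀z ((xRy ∧ xR²z) → ∃w (yRw ∧ zR²w)).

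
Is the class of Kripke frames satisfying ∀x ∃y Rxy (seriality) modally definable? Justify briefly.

Yes — defined by □q → ◇q

Yes: it is seriality, defined by the D schema □q → ◇q.
Suppose □q→◇q is valid. At any x set V(q)=W. Then □q at x, so ◇q at x, so x has a successor.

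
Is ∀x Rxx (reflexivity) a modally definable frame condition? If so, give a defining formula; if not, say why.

Yes, by □p → p

Yes: it is reflexivity, defined by the T schema □p → p.
Suppose □p→p is valid. At any x set V(p)={w : Rxw}. Then □p holds at x, so p holds at x, i.e. Rxx.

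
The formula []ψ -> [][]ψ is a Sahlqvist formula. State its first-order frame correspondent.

Suppose □ψ→□□ψ is valid. Take Rxy, Ryz and set V(ψ)={w : Rxw}. Then □ψ at x, so □□ψ at x, so □ψ at y, so ψ at z, i.e. Rxz.
The converse is a direct semantic check.
So the correspondent is transitivity.

transitivity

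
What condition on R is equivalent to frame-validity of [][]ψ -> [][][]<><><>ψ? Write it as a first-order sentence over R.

forall x forall z (x R^3 z -> exists w (x R^2 w & z R^3 w))

This is a Sahlqvist (Geach-type) schema ◇^0□^2ψ → □^3◇^3ψ.
First-order correspondent: forall x forall z (x R^3 z -> exists w (x R^2 w & z R^3 w)).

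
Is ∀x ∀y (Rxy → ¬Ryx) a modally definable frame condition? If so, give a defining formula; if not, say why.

If a class were modally definable it would be closed under surjective bounded morphisms (Goldblatt–Thomason).
The 4-cycle (worlds a,b,c,d with a→b→c→d→a) is asymmetric. Mapping every world to a single reflexive point • is a surjective bounded morphism, and the reflexive point is not asymmetric (R•• but asymmetry requires ¬R••).
Hence asymmetry is not modally definable.

Not modally definable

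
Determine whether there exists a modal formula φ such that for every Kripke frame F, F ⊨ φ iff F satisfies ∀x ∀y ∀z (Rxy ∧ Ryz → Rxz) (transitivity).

Definable; □p → □□p defines it

Yes: it is transitivity, defined by the 4 schema □p → □□p.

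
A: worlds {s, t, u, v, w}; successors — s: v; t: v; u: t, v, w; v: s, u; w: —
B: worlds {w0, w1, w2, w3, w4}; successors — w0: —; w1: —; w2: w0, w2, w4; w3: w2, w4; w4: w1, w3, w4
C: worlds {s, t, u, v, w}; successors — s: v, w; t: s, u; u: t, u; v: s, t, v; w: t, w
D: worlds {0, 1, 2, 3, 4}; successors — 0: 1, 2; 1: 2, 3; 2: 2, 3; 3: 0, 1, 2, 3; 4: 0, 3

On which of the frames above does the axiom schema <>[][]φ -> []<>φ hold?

This is the axiom for a generalized confluence (Geach) condition; its first-order frame correspondent is forall x forall y forall z ((xRy & xRz) -> exists w (y R^2 w & zRw)).
A: fails — sRv, sRv but no w* with vR²w* and vRw*.
B: fails — w2Rw0, w2Rw0 but no w with w0R²w and w0Rw.
C: fails — tRu, tRs but no w* with uR²w* and sRw*.
D: satisfies the condition.

D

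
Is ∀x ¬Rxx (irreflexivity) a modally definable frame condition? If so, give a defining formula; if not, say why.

Modal frame validity is preserved under surjective bounded morphisms.
The 3-cycle (worlds w0,w1,w2 with w0→w1→w2→w0) is irreflexive, and the map sending every world to a single reflexive point • is a surjective bounded morphism (forth: every edge maps to (•,•); back: every world has a successor). So any modal formula valid on the 3-cycle is also valid on the reflexive point, which is not irreflexive.
Hence irreflexivity is not modally definable.

Not definable by any modal formula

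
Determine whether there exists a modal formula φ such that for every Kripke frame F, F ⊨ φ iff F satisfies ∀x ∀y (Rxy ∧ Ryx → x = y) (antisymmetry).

Any modally definable frame class is closed under surjective bounded morphisms.
The 8-cycle (worlds w0,w1,w2,w3,w4,w5,w6,w7 with w0→w1→w2→w3→w4→w5→w6→w7→w0) is antisymmetric. Sending even-indexed worlds to a and odd-indexed worlds to b is a surjective bounded morphism onto the two-world frame with a↔b, which is not antisymmetric.
So no modal formula (or set of formulas) defines exactly the antisymmetric frames.

No — not modally definable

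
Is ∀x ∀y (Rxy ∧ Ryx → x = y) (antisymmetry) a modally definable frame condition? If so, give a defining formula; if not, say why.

Modal frame validity is preserved under surjective bounded morphisms.
The 6-cycle (worlds 0,1,2,3,4,5 with 0→1→2→3→4→5→0) is antisymmetric. Sending even-indexed worlds to • and odd-indexed worlds to ∘ is a surjective bounded morphism onto the two-world frame with •↔∘, which is not antisymmetric.
Hence antisymmetry is not modally definable.

No — not modally definable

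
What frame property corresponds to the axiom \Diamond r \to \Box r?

partial functionality: \forall x \forall y \forall z (Rxy \wedge Rxz \to y = z)

Suppose ◇r→□r is valid. Take Rxy, Rxz and set V(r)={y}. Then ◇r at x, so □r at x, so r at z, i.e. z=y.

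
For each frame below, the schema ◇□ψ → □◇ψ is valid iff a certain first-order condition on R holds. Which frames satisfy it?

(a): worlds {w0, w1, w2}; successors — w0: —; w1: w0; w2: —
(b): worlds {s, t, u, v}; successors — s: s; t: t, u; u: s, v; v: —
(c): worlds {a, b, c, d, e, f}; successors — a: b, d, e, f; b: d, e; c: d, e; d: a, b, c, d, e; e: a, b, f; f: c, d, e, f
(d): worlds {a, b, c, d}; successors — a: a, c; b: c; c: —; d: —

Frame correspondent (Sahlqvist): ∀x ∀y ∀z (Rxy ∧ Rxz → ∃w (Ryw ∧ Rzw)) — i.e. convergence.
(a): fails — Rw1w0 and Rw1w0 but w0 and w0 have no common successor.
(b): fails — Rtt and Rtu but t and u have no common successor.
(c): fails — Rab and Rae but b and e have no common successor.
(d): fails — Raa and Rac but a and c have no common successor.
Valid on no frame.

none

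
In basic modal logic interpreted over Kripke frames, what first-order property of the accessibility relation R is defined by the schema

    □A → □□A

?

Suppose □A→□□A is valid. Take Rxy, Ryz and set V(A)={w : Rxw}. Then □A at x, so □□A at x, so □A at y, so A at z, i.e. Rxz.
Conversely, any frame satisfying ∀x ∀y ∀z (Rxy ∧ Ryz → Rxz) validates the schema.
So the correspondent is transitivity.

transitivity: ∀x ∀y ∀z (Rxy ∧ Ryz → Rxz)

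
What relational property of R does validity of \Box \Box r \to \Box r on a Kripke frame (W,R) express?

Suppose □□r→□r is valid. Take Rxy and set V(r)={w : xR²w}. Then □□r at x, so □r at x, so r at y, i.e. ∃z(Rxz∧Rzy).
Conversely, on a frame with density the schema holds at every world under every valuation.
Frame condition: \forall x \forall y (Rxy \to \exists z (Rxz \wedge Rzy)).

Density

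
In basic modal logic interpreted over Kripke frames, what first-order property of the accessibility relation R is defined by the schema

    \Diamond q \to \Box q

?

Partial functionality

Suppose ◇q→□q is valid. Take Rxy, Rxz and set V(q)={y}. Then ◇q at x, so □q at x, so q at z, i.e. z=y.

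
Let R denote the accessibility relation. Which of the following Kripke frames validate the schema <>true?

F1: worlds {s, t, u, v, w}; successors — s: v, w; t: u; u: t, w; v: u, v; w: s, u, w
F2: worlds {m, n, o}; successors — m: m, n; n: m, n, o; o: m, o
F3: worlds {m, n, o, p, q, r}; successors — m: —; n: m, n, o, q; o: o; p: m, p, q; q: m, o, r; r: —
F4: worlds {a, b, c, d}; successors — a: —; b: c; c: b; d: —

This is the axiom for seriality; its first-order frame correspondent is forall x exists y Rxy.
F1: condition met.
F2: condition met.
F3: fails — world m has no successor.
F4: fails — world a has no successor.
Valid on: F1, F2.

F1, F2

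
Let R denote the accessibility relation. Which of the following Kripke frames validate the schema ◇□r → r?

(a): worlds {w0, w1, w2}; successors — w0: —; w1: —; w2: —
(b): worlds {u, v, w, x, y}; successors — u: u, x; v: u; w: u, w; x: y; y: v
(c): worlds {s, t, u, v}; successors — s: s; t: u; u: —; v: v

This is the axiom for symmetry; its first-order frame correspondent is ∀x ∀y (Rxy → Ryx).
(a): holds.
(b): fails — Rwu but not Ruw.
(c): fails — Rtu but not Rut.

(a)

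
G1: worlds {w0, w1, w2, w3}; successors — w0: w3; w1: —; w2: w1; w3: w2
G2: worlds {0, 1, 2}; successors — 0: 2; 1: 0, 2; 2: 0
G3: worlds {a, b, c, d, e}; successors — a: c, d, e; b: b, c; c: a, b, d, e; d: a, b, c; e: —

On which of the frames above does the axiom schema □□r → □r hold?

G3

Frame correspondent (Sahlqvist): ∀x ∀y (Rxy → ∃z (Rxz ∧ Rzy)) — i.e. density.
G1: fails — Rw3w2 but no z with Rw3z and Rzw2.
G2: fails — R20 but no z with R2z and Rz0.
G3: satisfies the condition.
Valid on: G3.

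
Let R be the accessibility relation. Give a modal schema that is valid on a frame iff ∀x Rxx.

□q → q

This is reflexivity; the standard corresponding axiom is T: □q → q.
Suppose □q→q is valid. At any x set V(q)={w : Rxw}. Then □q holds at x, so q holds at x, i.e. Rxx.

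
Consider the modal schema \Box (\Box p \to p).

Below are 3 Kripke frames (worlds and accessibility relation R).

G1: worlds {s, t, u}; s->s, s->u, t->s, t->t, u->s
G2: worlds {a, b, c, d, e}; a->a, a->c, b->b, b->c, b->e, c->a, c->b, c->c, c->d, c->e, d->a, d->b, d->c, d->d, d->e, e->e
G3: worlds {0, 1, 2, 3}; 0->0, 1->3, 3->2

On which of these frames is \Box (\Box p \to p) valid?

Frame correspondent (Sahlqvist): \forall x \forall y (Rxy \to Ryy) — i.e. shift-reflexivity.
G1: fails — Rsu but not Ruu.
G2: condition met.
G3: fails — R32 but not R22.
Valid on: G2.

G2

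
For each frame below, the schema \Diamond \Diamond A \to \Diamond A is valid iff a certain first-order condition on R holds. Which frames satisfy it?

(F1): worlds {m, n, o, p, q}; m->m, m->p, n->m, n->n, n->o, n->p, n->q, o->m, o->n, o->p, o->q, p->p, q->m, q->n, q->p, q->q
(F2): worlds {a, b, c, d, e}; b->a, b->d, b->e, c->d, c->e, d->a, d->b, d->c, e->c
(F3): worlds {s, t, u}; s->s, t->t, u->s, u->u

(F3)

This is the axiom for transitivity; its first-order frame correspondent is \forall x \forall y \forall z (Rxy \wedge Ryz \to Rxz).
(F1): fails — Ron and Rno but not Roo.
(F2): fails — Rcd and Rdc but not Rcc.
(F3): ✓.
Valid on: (F3).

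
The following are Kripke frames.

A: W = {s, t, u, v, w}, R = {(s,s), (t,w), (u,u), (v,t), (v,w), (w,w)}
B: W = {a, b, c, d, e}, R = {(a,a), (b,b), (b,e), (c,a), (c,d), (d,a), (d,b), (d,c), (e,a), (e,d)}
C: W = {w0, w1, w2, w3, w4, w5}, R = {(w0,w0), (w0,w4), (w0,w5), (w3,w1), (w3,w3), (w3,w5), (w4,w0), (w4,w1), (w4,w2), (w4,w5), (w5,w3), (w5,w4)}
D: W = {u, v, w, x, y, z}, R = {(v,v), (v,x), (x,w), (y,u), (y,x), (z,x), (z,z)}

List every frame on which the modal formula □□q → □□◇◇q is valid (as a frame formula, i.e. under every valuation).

The schema corresponds to a generalized confluence (Geach) condition: ∀x ∀z (xR²z → ∃w (xR²w ∧ zR²w)).
A: ✓.
B: ✓.
C: fails — w0R²w1 but no w with w0R²w and w1R²w.
D: fails — vR²w but no t with vR²t and wR²t.
Valid on: A, B.

A, B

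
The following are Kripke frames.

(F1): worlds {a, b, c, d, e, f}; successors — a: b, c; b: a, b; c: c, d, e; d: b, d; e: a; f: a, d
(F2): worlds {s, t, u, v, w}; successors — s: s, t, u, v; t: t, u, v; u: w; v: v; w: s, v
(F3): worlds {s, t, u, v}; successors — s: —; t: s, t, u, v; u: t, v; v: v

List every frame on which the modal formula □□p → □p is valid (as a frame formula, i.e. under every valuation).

(F3)

This is the axiom for density; its first-order frame correspondent is ∀x ∀y (Rxy → ∃z (Rxz ∧ Rzy)).
(F1): fails — Rea but no z with Rez and Rza.
(F2): fails — Ruw but no z with Ruz and Rzw.
(F3): holds.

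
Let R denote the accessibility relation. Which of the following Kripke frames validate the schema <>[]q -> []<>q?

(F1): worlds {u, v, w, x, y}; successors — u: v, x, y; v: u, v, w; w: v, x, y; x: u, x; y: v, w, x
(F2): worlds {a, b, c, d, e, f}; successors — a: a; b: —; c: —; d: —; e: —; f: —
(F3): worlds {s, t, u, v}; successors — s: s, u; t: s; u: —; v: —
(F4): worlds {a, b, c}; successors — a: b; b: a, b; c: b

This is the axiom for convergence; its first-order frame correspondent is forall x forall y forall z (Rxy & Rxz -> exists w (Ryw & Rzw)).
(F1): satisfies the condition.
(F2): satisfies the condition.
(F3): fails — Rsu and Rsu but u and u have no common successor.
(F4): satisfies the condition.
Valid on: (F1), (F2), (F4).

(F1), (F2), (F4)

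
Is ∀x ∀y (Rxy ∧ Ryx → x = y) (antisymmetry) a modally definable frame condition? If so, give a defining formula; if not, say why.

Not modally definable

Any modally definable frame class is closed under surjective bounded morphisms.
The 4-cycle (worlds s,t,u,v with s→t→u→v→s) is antisymmetric. Sending even-indexed worlds to a and odd-indexed worlds to b is a surjective bounded morphism onto the two-world frame with a↔b, which is not antisymmetric.
Hence antisymmetry is not modally definable.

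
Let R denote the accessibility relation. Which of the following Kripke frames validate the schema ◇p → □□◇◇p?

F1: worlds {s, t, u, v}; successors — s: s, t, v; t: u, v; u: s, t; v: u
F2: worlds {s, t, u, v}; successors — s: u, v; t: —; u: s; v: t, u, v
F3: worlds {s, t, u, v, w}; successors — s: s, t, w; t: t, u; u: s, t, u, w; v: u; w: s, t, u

The schema corresponds to a generalized confluence (Geach) condition: ∀x ∀y ∀z ((xRy ∧ xR²z) → ∃w (y = w ∧ zR²w)).
F1: fails — sRv, sR²t but no w with v=w and tR²w.
F2: fails — sRu, sR²t but no w with u=w and tR²w.
F3: ✓.
Valid on: F3.

F3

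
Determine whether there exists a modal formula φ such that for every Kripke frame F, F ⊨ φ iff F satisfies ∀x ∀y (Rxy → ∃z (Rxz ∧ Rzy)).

This is a Sahlqvist condition; the C4 axiom □□p → □p defines it.
Suppose □□p→□p is valid. Take Rxy and set V(p)={w : xR²w}. Then □□p at x, so □p at x, so p at y, i.e. ∃z(Rxz∧Rzy).

Yes — defined by □□p → □p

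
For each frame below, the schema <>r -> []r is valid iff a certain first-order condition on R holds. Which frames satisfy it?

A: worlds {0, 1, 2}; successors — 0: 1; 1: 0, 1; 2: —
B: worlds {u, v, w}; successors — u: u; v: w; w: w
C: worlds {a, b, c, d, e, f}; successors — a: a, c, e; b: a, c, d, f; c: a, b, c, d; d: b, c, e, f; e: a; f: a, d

This is the axiom for partial functionality; its first-order frame correspondent is forall x forall y forall z (Rxy & Rxz -> y = z).
A: fails — 1 sees both 0 and 1.
B: condition met.
C: fails — a sees both a and c.
Valid on: B.

B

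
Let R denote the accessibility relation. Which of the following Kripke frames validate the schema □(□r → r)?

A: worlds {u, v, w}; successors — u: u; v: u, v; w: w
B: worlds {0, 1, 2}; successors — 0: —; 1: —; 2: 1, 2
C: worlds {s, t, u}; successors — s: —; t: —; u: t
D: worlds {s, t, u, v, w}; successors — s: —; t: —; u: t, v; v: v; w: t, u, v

This is the axiom for shift-reflexivity; its first-order frame correspondent is ∀x ∀y (Rxy → Ryy).
A: holds.
B: fails — R21 but not R11.
C: fails — Rut but not Rtt.
D: fails — Rwt but not Rtt.

A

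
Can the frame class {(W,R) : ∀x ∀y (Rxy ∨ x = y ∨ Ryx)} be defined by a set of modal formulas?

No — not modally definable

Modal frame validity is preserved under disjoint unions.
Take 4 disjoint single-world reflexive frames: each is trivially connected, but their disjoint union has 4 worlds with no edge between distinct components, so it is not connected.
So the class is not modally definable.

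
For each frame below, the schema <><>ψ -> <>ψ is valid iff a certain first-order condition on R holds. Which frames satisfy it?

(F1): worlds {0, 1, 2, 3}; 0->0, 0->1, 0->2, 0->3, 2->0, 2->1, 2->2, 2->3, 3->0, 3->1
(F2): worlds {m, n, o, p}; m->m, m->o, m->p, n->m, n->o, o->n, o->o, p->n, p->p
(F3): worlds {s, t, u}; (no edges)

(F3)

This is the axiom for a generalized confluence (Geach) condition; its first-order frame correspondent is forall x forall y (x R^2 y -> exists w (y = w & xRw)).
(F1): fails — 3R²2 but no w with 2=w and 3Rw.
(F2): fails — mR²n but no w with n=w and mRw.
(F3): condition met.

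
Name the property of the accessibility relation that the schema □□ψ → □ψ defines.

Density

This is the C4 axiom.
It corresponds to density: ∀x ∀y (Rxy → ∃z (Rxz ∧ Rzy)).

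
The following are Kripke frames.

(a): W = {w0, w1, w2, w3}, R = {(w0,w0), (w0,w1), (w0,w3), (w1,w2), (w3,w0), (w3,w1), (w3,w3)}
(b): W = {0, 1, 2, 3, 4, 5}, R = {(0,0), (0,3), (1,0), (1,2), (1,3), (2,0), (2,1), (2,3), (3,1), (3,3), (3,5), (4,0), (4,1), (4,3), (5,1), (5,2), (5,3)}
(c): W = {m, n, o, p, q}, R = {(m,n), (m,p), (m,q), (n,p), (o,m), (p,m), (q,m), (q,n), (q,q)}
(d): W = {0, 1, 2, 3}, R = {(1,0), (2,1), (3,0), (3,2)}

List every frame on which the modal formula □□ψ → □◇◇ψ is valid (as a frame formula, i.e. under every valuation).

The schema corresponds to a generalized confluence (Geach) condition: ∀x ∀z (xRz → ∃w (xR²w ∧ zR²w)).
(a): fails — w0Rw1 but no w with w0R²w and w1R²w.
(b): satisfies the condition.
(c): fails — nRp but no w with nR²w and pR²w.
(d): fails — 1R0 but no w with 1R²w and 0R²w.

(b)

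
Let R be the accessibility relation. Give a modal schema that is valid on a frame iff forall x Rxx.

□ψ → ψ

A defining formula is □ψ → ψ (the T axiom).
Suppose □ψ→ψ is valid. At any x set V(ψ)={w : Rxw}. Then □ψ holds at x, so ψ holds at x, i.e. Rxx.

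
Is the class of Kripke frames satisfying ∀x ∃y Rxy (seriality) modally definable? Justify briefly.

Yes: it is seriality, defined by the D schema □r → ◇r.
Suppose □r→◇r is valid. At any x set V(r)=W. Then □r at x, so ◇r at x, so x has a successor.

Yes, by □r → ◇r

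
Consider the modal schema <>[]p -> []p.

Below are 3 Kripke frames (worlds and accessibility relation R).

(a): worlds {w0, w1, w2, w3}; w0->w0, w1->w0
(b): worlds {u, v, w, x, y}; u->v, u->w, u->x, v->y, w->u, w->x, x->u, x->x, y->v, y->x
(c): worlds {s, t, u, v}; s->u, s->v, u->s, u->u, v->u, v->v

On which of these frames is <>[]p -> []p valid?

The schema corresponds to the Euclidean property: forall x forall y forall z (Rxy & Rxz -> Ryz).
(a): satisfies the condition.
(b): fails — Ruv and Ruv but not Rvv.
(c): fails — Rsu and Rsv but not Ruv.

(a)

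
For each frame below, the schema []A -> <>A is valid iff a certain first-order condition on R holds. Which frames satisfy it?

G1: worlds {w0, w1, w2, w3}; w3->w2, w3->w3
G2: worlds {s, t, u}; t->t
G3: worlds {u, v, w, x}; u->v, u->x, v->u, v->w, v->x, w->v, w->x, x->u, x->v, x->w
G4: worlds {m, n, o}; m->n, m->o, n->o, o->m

The schema corresponds to seriality: forall x exists y Rxy.
G1: fails — world w0 has no successor.
G2: fails — world s has no successor.
G3: satisfies the condition.
G4: satisfies the condition.

G3, G4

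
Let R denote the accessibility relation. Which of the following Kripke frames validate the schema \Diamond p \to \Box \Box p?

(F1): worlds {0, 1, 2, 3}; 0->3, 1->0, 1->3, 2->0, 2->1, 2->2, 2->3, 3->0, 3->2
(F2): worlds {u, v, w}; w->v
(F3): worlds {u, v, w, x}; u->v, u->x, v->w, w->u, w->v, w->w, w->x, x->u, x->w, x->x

(F2)

This is the axiom for a generalized confluence (Geach) condition; its first-order frame correspondent is \forall x \forall y \forall z ((xRy \wedge x R^2 z) \to \exists w (y = w \wedge z = w)).
(F1): fails — 0R3, 0R²0 but 3 ≠ 0.
(F2): ✓.
(F3): fails — uRv, uR²u but v ≠ u.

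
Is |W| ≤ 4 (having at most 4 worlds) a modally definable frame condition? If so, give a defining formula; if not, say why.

No

If a class were modally definable it would be closed under disjoint unions (Goldblatt–Thomason).
Any modal formula valid on each of 5 disjoint one-world frames is valid on their disjoint union (validity is preserved under disjoint unions). Each one-world frame has |W|=1≤4, but the union has |W|=5.
Hence having at most 4 worlds is not modally definable.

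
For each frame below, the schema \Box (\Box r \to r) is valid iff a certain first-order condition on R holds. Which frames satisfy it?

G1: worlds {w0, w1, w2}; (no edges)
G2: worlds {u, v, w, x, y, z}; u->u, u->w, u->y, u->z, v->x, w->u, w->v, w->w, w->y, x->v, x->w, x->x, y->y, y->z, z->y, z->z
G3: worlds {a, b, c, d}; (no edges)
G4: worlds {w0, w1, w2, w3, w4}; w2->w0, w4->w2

Frame correspondent (Sahlqvist): \forall x \forall y (Rxy \to Ryy) — i.e. shift-reflexivity.
G1: ✓.
G2: fails — Rwv but not Rvv.
G3: ✓.
G4: fails — Rw2w0 but not Rw0w0.

G1, G3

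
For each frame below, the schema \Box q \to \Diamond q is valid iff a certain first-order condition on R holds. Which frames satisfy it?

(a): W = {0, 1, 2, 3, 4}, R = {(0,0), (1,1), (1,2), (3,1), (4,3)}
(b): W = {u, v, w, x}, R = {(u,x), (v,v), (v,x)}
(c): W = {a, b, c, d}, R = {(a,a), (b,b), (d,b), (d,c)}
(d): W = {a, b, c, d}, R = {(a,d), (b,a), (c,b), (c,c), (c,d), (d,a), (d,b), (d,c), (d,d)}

(d)

Frame correspondent (Sahlqvist): \forall x \exists y Rxy — i.e. seriality.
(a): fails — world 2 has no successor.
(b): fails — world w has no successor.
(c): fails — world c has no successor.
(d): holds.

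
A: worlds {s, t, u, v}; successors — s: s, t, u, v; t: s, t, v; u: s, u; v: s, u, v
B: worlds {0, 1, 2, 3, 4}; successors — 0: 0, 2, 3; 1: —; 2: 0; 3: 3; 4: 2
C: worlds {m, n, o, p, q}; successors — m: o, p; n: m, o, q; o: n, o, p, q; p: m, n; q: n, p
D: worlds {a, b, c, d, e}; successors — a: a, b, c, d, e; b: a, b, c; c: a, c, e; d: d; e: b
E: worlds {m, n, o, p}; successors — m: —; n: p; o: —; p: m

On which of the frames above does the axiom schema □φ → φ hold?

A

This is the axiom for reflexivity; its first-order frame correspondent is ∀x Rxx.
A: ✓.
B: fails — world 1 does not see itself.
C: fails — world m does not see itself.
D: fails — world e does not see itself.
E: fails — world m does not see itself.
Valid on: A.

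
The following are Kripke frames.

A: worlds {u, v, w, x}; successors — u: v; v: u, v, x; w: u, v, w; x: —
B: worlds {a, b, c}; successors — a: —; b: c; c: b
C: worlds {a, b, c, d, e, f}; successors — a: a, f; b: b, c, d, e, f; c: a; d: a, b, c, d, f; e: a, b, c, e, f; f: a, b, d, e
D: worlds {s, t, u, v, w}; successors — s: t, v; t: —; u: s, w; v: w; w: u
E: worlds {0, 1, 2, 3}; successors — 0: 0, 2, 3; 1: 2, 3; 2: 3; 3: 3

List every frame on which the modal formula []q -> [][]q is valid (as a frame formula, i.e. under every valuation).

This is the axiom for transitivity; its first-order frame correspondent is forall x forall y forall z (Rxy & Ryz -> Rxz).
A: fails — Ruv and Rvu but not Ruu.
B: fails — Rbc and Rcb but not Rbb.
C: fails — Rdf and Rfe but not Rde.
D: fails — Ruw and Rwu but not Ruu.
E: condition met.

E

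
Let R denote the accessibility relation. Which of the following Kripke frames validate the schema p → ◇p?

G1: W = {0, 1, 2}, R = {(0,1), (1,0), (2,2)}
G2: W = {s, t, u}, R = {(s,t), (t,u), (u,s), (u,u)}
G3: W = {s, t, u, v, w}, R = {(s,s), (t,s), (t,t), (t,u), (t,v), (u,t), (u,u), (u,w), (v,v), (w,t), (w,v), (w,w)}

G3

Frame correspondent (Sahlqvist): ∀x Rxx — i.e. reflexivity.
G1: fails — world 0 does not see itself.
G2: fails — world s does not see itself.
G3: holds.
Valid on: G3.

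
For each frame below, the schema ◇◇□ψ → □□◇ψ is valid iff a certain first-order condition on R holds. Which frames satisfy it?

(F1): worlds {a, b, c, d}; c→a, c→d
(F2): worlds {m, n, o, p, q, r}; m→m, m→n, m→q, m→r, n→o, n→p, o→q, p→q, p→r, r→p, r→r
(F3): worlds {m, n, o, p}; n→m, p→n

(F1)

Frame correspondent (Sahlqvist): ∀x ∀y ∀z ((xR²y ∧ xR²z) → ∃w (yRw ∧ zRw)) — i.e. a generalized confluence (Geach) condition.
(F1): satisfies the condition.
(F2): fails — mR²m, mR²n but no w with mRw and nRw.
(F3): fails — pR²m, pR²m but no w with mRw and mRw.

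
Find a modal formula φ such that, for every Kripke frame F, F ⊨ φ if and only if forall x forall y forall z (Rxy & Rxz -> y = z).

◇s → □s

The condition is partial functionality. The CD schema ◇s → □s defines it.
Suppose ◇s→□s is valid. Take Rxy, Rxz and set V(s)={y}. Then ◇s at x, so □s at x, so s at z, i.e. z=y.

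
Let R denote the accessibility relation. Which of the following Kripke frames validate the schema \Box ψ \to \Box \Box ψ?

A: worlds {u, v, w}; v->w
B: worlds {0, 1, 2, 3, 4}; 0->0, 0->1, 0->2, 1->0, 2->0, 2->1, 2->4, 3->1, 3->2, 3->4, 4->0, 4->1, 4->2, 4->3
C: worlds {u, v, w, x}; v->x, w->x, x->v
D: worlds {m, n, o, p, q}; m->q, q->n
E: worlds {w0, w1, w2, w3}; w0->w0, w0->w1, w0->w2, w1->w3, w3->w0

A

Frame correspondent (Sahlqvist): \forall x \forall y \forall z (Rxy \wedge Ryz \to Rxz) — i.e. transitivity.
A: condition met.
B: fails — R10 and R02 but not R12.
C: fails — Rvx and Rxv but not Rvv.
D: fails — Rmq and Rqn but not Rmn.
E: fails — Rw1w3 and Rw3w0 but not Rw1w0.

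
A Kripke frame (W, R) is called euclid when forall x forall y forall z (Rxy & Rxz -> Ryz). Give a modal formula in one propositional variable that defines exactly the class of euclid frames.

◇q → □◇q

This is the Euclidean property; the standard corresponding axiom is 5: ◇q → □◇q.
Suppose ◇q→□◇q is valid. Take Rxy, Rxz and set V(q)={y}. Then ◇q at x, so □◇q at x, so ◇q at z, so some w with Rzw has q; w=y, i.e. Rzy. By symmetry of the argument, Ryz.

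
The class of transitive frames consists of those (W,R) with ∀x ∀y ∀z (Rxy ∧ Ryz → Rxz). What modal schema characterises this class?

This is transitivity; the standard corresponding axiom is 4: □p → □□p.

□p → □□p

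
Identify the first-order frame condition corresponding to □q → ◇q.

Suppose □q→◇q is valid. At any x set V(q)=W. Then □q at x, so ◇q at x, so x has a successor.

Seriality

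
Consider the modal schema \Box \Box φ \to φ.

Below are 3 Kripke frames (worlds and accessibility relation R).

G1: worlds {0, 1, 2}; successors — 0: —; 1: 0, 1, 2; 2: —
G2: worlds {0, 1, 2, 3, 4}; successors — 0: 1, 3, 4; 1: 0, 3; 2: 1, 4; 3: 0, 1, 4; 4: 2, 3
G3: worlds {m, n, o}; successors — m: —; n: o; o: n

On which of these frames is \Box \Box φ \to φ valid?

This is the axiom for a generalized confluence (Geach) condition; its first-order frame correspondent is \forall x \exists w (x R^2 w \wedge x = w).
G1: fails — at 0 but no w with 0R²w and 0=w.
G2: condition met.
G3: fails — at m but no w with mR²w and m=w.

G2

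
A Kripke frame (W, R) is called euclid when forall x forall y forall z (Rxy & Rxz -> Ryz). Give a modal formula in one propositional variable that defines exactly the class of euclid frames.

The condition is the Euclidean property. The 5 schema ◇r → □◇r defines it.
Suppose ◇r→□◇r is valid. Take Rxy, Rxz and set V(r)={y}. Then ◇r at x, so □◇r at x, so ◇r at z, so some w with Rzw has r; w=y, i.e. Rzy. By symmetry of the argument, Ryz.

◇r → □◇r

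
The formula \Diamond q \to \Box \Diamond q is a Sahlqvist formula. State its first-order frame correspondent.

Suppose ◇q→□◇q is valid. Take Rxy, Rxz and set V(q)={y}. Then ◇q at x, so □◇q at x, so ◇q at z, so some w with Rzw has q; w=y, i.e. Rzy. By symmetry of the argument, Ryz.

The Euclidean property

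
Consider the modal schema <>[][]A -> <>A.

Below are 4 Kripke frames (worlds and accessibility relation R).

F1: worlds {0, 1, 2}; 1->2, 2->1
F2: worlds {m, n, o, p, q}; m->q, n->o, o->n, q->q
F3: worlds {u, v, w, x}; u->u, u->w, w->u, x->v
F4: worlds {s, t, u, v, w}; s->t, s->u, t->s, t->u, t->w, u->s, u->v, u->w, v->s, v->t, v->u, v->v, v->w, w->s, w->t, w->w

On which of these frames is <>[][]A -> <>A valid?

F1, F2, F4

The schema corresponds to a generalized confluence (Geach) condition: forall x forall y (xRy -> exists w (y R^2 w & xRw)).
F1: condition met.
F2: condition met.
F3: fails — xRv but no t with vR²t and xRt.
F4: condition met.
Valid on: F1, F2, F4.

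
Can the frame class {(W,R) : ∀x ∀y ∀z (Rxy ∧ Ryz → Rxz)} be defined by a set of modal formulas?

This is a Sahlqvist condition; the 4 axiom □p → □□p defines it.
Suppose □p→□□p is valid. Take Rxy, Ryz and set V(p)={w : Rxw}. Then □p at x, so □□p at x, so □p at y, so p at z, i.e. Rxz.

Definable; □p → □□p defines it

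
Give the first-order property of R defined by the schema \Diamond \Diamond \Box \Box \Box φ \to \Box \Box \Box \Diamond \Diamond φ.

This is a Sahlqvist (Geach-type) schema ◇^2□^3φ → □^3◇^2φ.
Minimal-valuation argument: fix x; take any y with xR^2y and any z with xR^3z. Set V(φ) to the set of worlds R-reachable from y in exactly 3 steps. Then □^3φ holds at y, so the antecedent holds at x; validity forces ◇^2φ at z, giving a w with zR^2w and yR^3w.
First-order correspondent: \forall x \forall y \forall z ((x R^2 y \wedge x R^3 z) \to \exists w (y R^3 w \wedge z R^2 w)).

\forall x \forall y \forall z ((x R^2 y \wedge x R^3 z) \to \exists w (y R^3 w \wedge z R^2 w))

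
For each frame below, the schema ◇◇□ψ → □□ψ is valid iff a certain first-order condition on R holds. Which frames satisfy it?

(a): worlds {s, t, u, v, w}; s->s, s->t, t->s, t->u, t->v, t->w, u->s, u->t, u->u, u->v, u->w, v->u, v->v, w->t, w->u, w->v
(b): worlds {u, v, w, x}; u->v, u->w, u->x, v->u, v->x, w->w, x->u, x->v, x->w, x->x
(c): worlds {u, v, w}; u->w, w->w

(c)

The schema corresponds to a generalized confluence (Geach) condition: ∀x ∀y ∀z ((xR²y ∧ xR²z) → ∃w (yRw ∧ z = w)).
(a): fails — sR²s, sR²u but no w* with sRw* and u=w*.
(b): fails — uR²u, uR²u but no t with uRt and u=t.
(c): holds.
Valid on: (c).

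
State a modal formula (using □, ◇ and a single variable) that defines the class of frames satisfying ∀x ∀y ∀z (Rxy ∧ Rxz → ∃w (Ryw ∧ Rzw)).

◇□r → □◇r

This is convergence; the standard corresponding axiom is .2: ◇□r → □◇r.
Suppose ◇□r→□◇r is valid. Take Rxy, Rxz and set V(r)={w : Ryw}. Then □r at y so ◇□r at x, so □◇r at x, so ◇r at z, giving w with Rzw and Ryw.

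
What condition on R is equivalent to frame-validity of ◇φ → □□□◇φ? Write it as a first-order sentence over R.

This is a Sahlqvist (Geach-type) schema ◇^1□^0φ → □^3◇^1φ.
Minimal-valuation argument: fix x; take any y with xR^1y and any z with xR^3z. Set V(φ) to the set of worlds R-reachable from y in exactly 0 steps. Then □^0φ holds at y, so the antecedent holds at x; validity forces ◇^1φ at z, giving a w with zR^1w and yR^0w.
First-order correspondent: ∀x ∀y ∀z ((xRy ∧ xR³z) → ∃w (y = w ∧ zRw)).

∀x ∀y ∀z ((xRy ∧ xR³z) → ∃w (y = w ∧ zRw))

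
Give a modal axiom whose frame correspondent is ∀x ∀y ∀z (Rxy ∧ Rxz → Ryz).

◇r → □◇r

A defining formula is ◇r → □◇r (the 5 axiom).
Suppose ◇r→□◇r is valid. Take Rxy, Rxz and set V(r)={y}. Then ◇r at x, so □◇r at x, so ◇r at z, so some w with Rzw has r; w=y, i.e. Rzy. By symmetry of the argument, Ryz.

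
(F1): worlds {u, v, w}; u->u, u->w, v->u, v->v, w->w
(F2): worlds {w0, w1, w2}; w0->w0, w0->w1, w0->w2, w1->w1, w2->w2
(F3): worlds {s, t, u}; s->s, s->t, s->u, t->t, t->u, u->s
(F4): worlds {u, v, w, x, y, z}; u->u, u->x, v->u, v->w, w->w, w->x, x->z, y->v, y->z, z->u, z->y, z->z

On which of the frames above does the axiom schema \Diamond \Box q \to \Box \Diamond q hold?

(F1)

This is the axiom for convergence; its first-order frame correspondent is \forall x \forall y \forall z (Rxy \wedge Rxz \to \exists w (Ryw \wedge Rzw)).
(F1): satisfies the condition.
(F2): fails — Rw0w1 and Rw0w2 but w1 and w2 have no common successor.
(F3): fails — Rsu and Rst but u and t have no common successor.
(F4): fails — Ruu and Rux but u and x have no common successor.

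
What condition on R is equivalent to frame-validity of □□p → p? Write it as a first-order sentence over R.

This is a Sahlqvist (Geach-type) schema ◇^0□^2p → □^0◇^0p.
Minimal-valuation argument: fix x; take any y with xR^0y and any z with xR^0z. Set V(p) to the set of worlds R-reachable from y in exactly 2 steps. Then □^2p holds at y, so the antecedent holds at x; validity forces ◇^0p at z, giving a w with zR^0w and yR^2w.
First-order correspondent: ∀x ∃w (xR²w ∧ x = w).

∀x ∃w (xR²w ∧ x = w)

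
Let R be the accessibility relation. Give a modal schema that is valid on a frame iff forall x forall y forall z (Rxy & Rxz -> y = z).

◇q → □q

A defining formula is ◇q → □q (the CD axiom).
Suppose ◇q→□q is valid. Take Rxy, Rxz and set V(q)={y}. Then ◇q at x, so □q at x, so q at z, i.e. z=y.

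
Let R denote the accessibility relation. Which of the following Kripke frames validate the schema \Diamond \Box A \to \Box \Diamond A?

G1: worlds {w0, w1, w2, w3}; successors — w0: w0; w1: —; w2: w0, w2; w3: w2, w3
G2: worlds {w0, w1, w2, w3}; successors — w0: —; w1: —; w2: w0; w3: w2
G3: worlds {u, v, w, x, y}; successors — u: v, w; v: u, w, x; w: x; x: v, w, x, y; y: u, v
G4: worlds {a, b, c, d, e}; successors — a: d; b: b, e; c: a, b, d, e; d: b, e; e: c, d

G1

The schema corresponds to convergence: \forall x \forall y \forall z (Rxy \wedge Rxz \to \exists w (Ryw \wedge Rzw)).
G1: condition met.
G2: fails — Rw2w0 and Rw2w0 but w0 and w0 have no common successor.
G3: fails — Rvw and Rvu but w and u have no common successor.
G4: fails — Rbb and Rbe but b and e have no common successor.
Valid on: G1.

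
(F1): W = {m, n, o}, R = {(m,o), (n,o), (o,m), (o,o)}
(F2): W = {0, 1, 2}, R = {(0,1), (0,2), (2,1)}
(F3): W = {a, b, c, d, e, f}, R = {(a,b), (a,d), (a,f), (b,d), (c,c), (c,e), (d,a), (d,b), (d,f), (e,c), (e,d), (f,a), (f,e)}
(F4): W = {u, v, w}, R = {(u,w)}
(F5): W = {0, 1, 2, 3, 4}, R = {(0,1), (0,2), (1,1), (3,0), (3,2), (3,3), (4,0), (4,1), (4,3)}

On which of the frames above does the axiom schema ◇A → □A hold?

(F4)

Frame correspondent (Sahlqvist): ∀x ∀y ∀z (Rxy ∧ Rxz → y = z) — i.e. partial functionality.
(F1): fails — o sees both m and o.
(F2): fails — 0 sees both 1 and 2.
(F3): fails — a sees both b and d.
(F4): satisfies the condition.
(F5): fails — 0 sees both 1 and 2.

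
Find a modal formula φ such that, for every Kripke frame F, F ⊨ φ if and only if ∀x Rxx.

□p → p

This is reflexivity; the standard corresponding axiom is T: □p → p.
Suppose □p→p is valid. At any x set V(p)={w : Rxw}. Then □p holds at x, so p holds at x, i.e. Rxx.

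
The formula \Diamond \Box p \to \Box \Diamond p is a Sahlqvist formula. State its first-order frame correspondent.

convergence

Suppose ◇□p→□◇p is valid. Take Rxy, Rxz and set V(p)={w : Ryw}. Then □p at y so ◇□p at x, so □◇p at x, so ◇p at z, giving w with Rzw and Ryw.
Conversely, on a frame with convergence the schema holds at every world under every valuation.
So the correspondent is convergence.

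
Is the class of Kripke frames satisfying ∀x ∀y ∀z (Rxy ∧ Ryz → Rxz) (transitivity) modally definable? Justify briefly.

Yes — defined by □r → □□r

This is a Sahlqvist condition; the 4 axiom □r → □□r defines it.
Suppose □r→□□r is valid. Take Rxy, Ryz and set V(r)={w : Rxw}. Then □r at x, so □□r at x, so □r at y, so r at z, i.e. Rxz.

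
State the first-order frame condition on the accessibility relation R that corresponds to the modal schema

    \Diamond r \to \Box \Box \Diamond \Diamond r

This is a Sahlqvist (Geach-type) schema ◇^1□^0r → □^2◇^2r.
Minimal-valuation argument: fix x; take any y with xR^1y and any z with xR^2z. Set V(r) to the set of worlds R-reachable from y in exactly 0 steps. Then □^0r holds at y, so the antecedent holds at x; validity forces ◇^2r at z, giving a w with zR^2w and yR^0w.
First-order correspondent: \forall x \forall y \forall z ((xRy \wedge x R^2 z) \to \exists w (y = w \wedge z R^2 w)).

\forall x \forall y \forall z ((xRy \wedge x R^2 z) \to \exists w (y = w \wedge z R^2 w))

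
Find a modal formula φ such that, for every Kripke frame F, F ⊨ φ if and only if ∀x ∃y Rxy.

□s → ◇s

The condition is seriality. The D schema □s → ◇s defines it.
Suppose □s→◇s is valid. At any x set V(s)=W. Then □s at x, so ◇s at x, so x has a successor.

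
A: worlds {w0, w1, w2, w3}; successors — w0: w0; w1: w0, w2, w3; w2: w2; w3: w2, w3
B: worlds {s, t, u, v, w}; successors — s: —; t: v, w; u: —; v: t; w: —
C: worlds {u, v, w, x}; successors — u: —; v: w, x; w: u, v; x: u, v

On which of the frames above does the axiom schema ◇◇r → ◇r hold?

Frame correspondent (Sahlqvist): ∀x ∀y ∀z (Rxy ∧ Ryz → Rxz) — i.e. transitivity.
A: holds.
B: fails — Rvt and Rtv but not Rvv.
C: fails — Rvw and Rwu but not Rvu.

A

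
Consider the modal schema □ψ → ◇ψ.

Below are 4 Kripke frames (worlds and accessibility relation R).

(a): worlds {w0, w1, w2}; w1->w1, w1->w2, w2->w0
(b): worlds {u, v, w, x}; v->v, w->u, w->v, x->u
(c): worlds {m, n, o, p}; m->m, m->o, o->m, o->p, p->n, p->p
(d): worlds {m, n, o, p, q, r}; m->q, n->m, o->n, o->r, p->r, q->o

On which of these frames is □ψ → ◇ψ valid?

none

Frame correspondent (Sahlqvist): ∀x ∃y Rxy — i.e. seriality.
(a): fails — world w0 has no successor.
(b): fails — world u has no successor.
(c): fails — world n has no successor.
(d): fails — world r has no successor.
Valid on no frame.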